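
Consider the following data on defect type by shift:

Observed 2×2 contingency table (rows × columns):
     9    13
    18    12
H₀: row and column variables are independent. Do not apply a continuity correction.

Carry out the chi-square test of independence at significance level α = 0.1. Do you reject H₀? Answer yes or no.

Row totals [22, 30], col totals [27, 25], n=52
χ² = (9−11.42)²/11.42 + (13−10.58)²/10.58 + (18−15.58)²/15.58 + (12−14.42)²/14.42 = 1.8531
df = 1
p-value (upper-tail) = 0.17342
At α=0.1: p ≥ α → fail to reject H₀

reject H₀: no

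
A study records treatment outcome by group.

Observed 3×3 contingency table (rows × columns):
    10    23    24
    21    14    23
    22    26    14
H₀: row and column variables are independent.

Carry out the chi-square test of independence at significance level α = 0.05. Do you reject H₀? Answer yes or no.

reject H₀: yes

Row totals [57, 58, 62], col totals [53, 63, 61], n=177
χ² = (10−17.07)²/17.07 + (23−20.29)²/20.29 + (24−19.64)²/19.64 + (21−17.37)²/17.37 + (14−20.64)²/20.64 + (23−19.99)²/19.99 + (22−18.56)²/18.56 + (26−22.07)²/22.07 + (14−21.37)²/21.37 = 11.4834
df = 4
p-value (upper-tail) = 0.02164
At α=0.05: p < α → reject H₀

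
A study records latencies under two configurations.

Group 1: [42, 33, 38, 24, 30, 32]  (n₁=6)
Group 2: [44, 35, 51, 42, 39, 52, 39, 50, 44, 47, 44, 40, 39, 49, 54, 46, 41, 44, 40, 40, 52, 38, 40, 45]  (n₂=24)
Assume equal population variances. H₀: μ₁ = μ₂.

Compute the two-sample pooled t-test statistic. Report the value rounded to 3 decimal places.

test statistic = -4.375

x̄₁=33.167, s₁=6.274, n₁=6
x̄₂=43.958, s₂=5.196, n₂=24
s_p² = [5·6.274² + 23·5.196²]/28 = 29.2068
SE = √(s_p²·(1/6+1/24)) = 2.4667
t = (33.167−43.958)/2.4667 = -4.3749
df = 28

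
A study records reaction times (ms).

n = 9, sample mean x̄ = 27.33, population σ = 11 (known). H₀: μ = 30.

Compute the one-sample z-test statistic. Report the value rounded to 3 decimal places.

test statistic = -0.728

SE = σ/√n = 11/√9 = 3.6667
z = (x̄−μ₀)/SE = (27.33−30)/3.6667 = -0.7282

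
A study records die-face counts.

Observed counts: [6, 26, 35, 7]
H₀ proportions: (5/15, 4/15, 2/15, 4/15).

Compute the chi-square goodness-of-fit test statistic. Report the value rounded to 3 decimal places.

test statistic = 88.355

n = 74; E_i = n·p_i = [24.67, 19.73, 9.87, 19.73]
χ² = (6−24.67)²/24.67 + (26−19.73)²/19.73 + (35−9.87)²/9.87 + (7−19.73)²/19.73 = 88.3547
df = 3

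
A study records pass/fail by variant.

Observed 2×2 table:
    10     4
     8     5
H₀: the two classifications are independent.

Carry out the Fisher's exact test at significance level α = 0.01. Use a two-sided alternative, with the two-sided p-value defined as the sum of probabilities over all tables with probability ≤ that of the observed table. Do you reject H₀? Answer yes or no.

Margins: r₁=14, r₂=13, c₁=18, c₂=9, n=27
p_obs = C(14,10)·C(13,8)/C(27,18); sum pmf over tables with pmf ≤ p_obs
p-value (two-sided) = 0.69458
At α=0.01: p ≥ α → fail to reject H₀

reject H₀: no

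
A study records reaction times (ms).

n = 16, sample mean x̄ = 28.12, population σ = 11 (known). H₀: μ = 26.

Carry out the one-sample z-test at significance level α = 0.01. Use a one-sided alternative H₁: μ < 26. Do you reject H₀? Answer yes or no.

SE = σ/√n = 11/√16 = 2.7500
z = (x̄−μ₀)/SE = (28.12−26)/2.7500 = 0.7709
p-value (one-sided, H₁ less) = 0.77962
At α=0.01: p ≥ α → fail to reject H₀

reject H₀: no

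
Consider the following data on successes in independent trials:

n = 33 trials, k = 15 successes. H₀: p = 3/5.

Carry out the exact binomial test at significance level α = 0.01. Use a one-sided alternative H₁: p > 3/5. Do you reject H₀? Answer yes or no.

Exact binomial: n=33, k=15, p₀=3/5=0.6000
P(X≥15) from Σ C(n,i)·p₀^i·(1−p₀)^(n−i)
p-value (one-sided, H₁ greater) = 0.96896
At α=0.01: p ≥ α → fail to reject H₀

reject H₀: no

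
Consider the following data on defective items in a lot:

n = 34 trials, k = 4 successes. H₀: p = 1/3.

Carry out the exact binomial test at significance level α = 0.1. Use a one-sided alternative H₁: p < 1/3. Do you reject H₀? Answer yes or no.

reject H₀: yes

Exact binomial: n=34, k=4, p₀=1/3=0.3333
P(X≤4) from Σ C(n,i)·p₀^i·(1−p₀)^(n−i)
p-value (one-sided, H₁ less) = 0.00392
At α=0.1: p < α → reject H₀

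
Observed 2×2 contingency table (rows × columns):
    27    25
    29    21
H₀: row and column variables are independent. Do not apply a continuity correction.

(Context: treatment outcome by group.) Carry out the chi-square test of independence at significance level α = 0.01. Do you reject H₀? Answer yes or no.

Row totals [52, 50], col totals [56, 46], n=102
χ² = (27−28.55)²/28.55 + (25−23.45)²/23.45 + (29−27.45)²/27.45 + (21−22.55)²/22.55 = 0.3802
df = 1
p-value (upper-tail) = 0.53750
At α=0.01: p ≥ α → fail to reject H₀

reject H₀: no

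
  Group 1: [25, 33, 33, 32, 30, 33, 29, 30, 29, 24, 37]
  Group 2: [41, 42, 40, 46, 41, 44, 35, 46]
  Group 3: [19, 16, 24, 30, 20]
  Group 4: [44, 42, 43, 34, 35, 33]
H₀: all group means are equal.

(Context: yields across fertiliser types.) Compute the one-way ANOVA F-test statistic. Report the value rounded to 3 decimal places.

test statistic = 27.373

Group means [30.45, 41.88, 21.80, 38.50], grand mean 33.667
SSB = Σnᵢ(x̄ᵢ−x̄)² = 1496.764; SSW = ΣΣ(x−x̄ᵢ)² = 473.902
MSB = 1496.764/3 = 498.9215; MSW = 473.902/26 = 18.2270
F = MSB/MSW = 27.3726
df = (3, 26)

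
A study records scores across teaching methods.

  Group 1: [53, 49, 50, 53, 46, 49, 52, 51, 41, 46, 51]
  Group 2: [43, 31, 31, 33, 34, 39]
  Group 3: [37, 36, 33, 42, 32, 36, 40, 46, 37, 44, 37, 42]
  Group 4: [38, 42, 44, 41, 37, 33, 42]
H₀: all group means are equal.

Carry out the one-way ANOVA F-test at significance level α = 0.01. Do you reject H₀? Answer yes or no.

Group means [49.18, 35.17, 38.50, 39.57], grand mean 41.417
SSB = Σnᵢ(x̄ᵢ−x̄)² = 1023.566; SSW = ΣΣ(x−x̄ᵢ)² = 539.184
MSB = 1023.566/3 = 341.1887; MSW = 539.184/32 = 16.8495
F = MSB/MSW = 20.2492
df = (3, 32)
p-value (upper-tail) = 0.00000
At α=0.01: p < α → reject H₀

reject H₀: yes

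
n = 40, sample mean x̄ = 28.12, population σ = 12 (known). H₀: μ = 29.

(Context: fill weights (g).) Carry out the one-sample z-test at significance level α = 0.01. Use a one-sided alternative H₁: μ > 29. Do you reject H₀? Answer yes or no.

reject H₀: no

SE = σ/√n = 12/√40 = 1.8974
z = (x̄−μ₀)/SE = (28.12−29)/1.8974 = -0.4638
p-value (one-sided, H₁ greater) = 0.67860
At α=0.01: p ≥ α → fail to reject H₀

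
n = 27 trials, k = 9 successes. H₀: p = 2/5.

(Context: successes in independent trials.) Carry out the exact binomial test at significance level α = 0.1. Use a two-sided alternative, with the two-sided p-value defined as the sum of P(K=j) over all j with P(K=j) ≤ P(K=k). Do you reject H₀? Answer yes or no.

reject H₀: no

Exact binomial: n=27, k=9, p₀=2/5=0.4000
P(X=j) = C(n,j)·p₀^j·(1−p₀)^(n−j); p = Σ P(X=j) over j with P(X=j) ≤ P(X=9)
p-value (two-sided) = 0.55886
At α=0.1: p ≥ α → fail to reject H₀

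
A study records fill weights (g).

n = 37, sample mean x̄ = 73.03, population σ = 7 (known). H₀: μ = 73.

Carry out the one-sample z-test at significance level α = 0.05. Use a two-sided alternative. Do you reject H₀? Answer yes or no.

SE = σ/√n = 7/√37 = 1.1508
z = (x̄−μ₀)/SE = (73.03−73)/1.1508 = 0.0261
p-value (two-sided) = 0.97920
At α=0.05: p ≥ α → fail to reject H₀

reject H₀: no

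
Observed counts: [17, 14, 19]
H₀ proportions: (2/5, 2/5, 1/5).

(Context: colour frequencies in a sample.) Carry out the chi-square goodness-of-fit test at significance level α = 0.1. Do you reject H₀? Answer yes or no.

reject H₀: yes

n = 50; E_i = n·p_i = [20.00, 20.00, 10.00]
χ² = (17−20.00)²/20.00 + (14−20.00)²/20.00 + (19−10.00)²/10.00 = 10.3500
df = 2
p-value (upper-tail) = 0.00566
At α=0.1: p < α → reject H₀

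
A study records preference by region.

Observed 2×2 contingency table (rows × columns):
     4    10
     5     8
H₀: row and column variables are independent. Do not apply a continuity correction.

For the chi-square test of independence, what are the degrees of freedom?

df = (r−1)(c−1) = (2−1)·(2−1) = 1

degrees of freedom = 1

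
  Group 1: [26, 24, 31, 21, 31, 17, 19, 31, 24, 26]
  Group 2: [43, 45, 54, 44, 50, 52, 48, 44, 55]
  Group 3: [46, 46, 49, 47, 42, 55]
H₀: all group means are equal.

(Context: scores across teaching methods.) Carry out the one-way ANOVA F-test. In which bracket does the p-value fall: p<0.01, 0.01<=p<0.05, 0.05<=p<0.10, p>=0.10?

p-value bracket: p<0.01

Group means [25.00, 48.33, 47.50], grand mean 38.800
SSB = Σnᵢ(x̄ᵢ−x̄)² = 3176.500; SSW = ΣΣ(x−x̄ᵢ)² = 491.500
MSB = 3176.500/2 = 1588.2500; MSW = 491.500/22 = 22.3409
F = MSB/MSW = 71.0916
df = (2, 22)
p-value (upper-tail) = 0.00000
→ bracket: p<0.01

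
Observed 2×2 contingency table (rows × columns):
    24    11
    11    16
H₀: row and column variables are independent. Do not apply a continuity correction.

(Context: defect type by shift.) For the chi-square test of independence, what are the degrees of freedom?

df = (r−1)(c−1) = (2−1)·(2−1) = 1

degrees of freedom = 1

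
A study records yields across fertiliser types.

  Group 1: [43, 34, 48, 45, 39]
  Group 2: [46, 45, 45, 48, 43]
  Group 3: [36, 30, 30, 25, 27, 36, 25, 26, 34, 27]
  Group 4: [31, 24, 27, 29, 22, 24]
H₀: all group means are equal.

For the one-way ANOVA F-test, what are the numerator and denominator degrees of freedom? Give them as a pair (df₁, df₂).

degrees of freedom = [3, 22]

k = 4 groups, N = 26 total
df = (k−1, N−k) = (4−1, 26−4) = (3, 22)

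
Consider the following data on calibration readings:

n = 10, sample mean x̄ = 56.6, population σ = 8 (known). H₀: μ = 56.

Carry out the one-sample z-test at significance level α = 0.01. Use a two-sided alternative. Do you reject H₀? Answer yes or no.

reject H₀: no

SE = σ/√n = 8/√10 = 2.5298
z = (x̄−μ₀)/SE = (56.6−56)/2.5298 = 0.2372
p-value (two-sided) = 0.81252
At α=0.01: p ≥ α → fail to reject H₀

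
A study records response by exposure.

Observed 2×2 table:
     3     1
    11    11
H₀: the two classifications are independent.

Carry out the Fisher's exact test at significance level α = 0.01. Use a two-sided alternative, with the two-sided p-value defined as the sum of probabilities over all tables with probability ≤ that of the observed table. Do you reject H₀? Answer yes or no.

reject H₀: no

Margins: r₁=4, r₂=22, c₁=14, c₂=12, n=26
p_obs = C(4,3)·C(22,11)/C(26,14); sum pmf over tables with pmf ≤ p_obs
p-value (two-sided) = 0.59826
At α=0.01: p ≥ α → fail to reject H₀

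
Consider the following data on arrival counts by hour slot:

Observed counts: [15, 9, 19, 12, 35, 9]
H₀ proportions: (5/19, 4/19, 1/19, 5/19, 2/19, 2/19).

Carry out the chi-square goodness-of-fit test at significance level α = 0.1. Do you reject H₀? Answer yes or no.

n = 99; E_i = n·p_i = [26.05, 20.84, 5.21, 26.05, 10.42, 10.42]
χ² = (15−26.05)²/26.05 + (9−20.84)²/20.84 + (19−5.21)²/5.21 + (12−26.05)²/26.05 + (35−10.42)²/10.42 + (9−10.42)²/10.42 = 113.6561
df = 5
p-value (upper-tail) = 0.00000
At α=0.1: p < α → reject H₀

reject H₀: yes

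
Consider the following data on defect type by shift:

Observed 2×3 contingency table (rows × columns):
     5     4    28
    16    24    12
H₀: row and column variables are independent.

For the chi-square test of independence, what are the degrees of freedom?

df = (r−1)(c−1) = (2−1)·(3−1) = 2

degrees of freedom = 2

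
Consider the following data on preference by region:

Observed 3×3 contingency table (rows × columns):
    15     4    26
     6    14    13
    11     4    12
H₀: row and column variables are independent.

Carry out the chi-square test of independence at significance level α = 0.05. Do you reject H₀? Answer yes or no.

reject H₀: yes

Row totals [45, 33, 27], col totals [32, 22, 51], n=105
χ² = (15−13.71)²/13.71 + (4−9.43)²/9.43 + (26−21.86)²/21.86 + (6−10.06)²/10.06 + (14−6.91)²/6.91 + (13−16.03)²/16.03 + (11−8.23)²/8.23 + (4−5.66)²/5.66 + (12−13.11)²/13.11 = 15.0152
df = 4
p-value (upper-tail) = 0.00467
At α=0.05: p < α → reject H₀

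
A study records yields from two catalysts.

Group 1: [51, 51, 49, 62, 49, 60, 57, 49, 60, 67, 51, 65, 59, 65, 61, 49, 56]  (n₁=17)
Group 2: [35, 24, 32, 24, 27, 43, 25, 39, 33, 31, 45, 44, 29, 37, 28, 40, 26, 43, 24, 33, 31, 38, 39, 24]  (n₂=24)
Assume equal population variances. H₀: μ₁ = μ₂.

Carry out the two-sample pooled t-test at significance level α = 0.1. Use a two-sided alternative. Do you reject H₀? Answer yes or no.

x̄₁=56.529, s₁=6.385, n₁=17
x̄₂=33.083, s₂=7.083, n₂=24
s_p² = [16·6.385² + 23·7.083²]/39 = 46.3095
SE = √(s_p²·(1/17+1/24)) = 2.1572
t = (56.529−33.083)/2.1572 = 10.8686
df = 39
p-value (two-sided) = 0.00000
At α=0.1: p < α → reject H₀

reject H₀: yes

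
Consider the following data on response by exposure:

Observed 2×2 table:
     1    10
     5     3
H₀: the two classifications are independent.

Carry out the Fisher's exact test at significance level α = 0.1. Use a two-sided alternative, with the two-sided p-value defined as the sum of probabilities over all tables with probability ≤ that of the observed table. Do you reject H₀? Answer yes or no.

reject H₀: yes

Margins: r₁=11, r₂=8, c₁=6, c₂=13, n=19
p_obs = C(11,1)·C(8,5)/C(19,6); sum pmf over tables with pmf ≤ p_obs
p-value (two-sided) = 0.04076
At α=0.1: p < α → reject H₀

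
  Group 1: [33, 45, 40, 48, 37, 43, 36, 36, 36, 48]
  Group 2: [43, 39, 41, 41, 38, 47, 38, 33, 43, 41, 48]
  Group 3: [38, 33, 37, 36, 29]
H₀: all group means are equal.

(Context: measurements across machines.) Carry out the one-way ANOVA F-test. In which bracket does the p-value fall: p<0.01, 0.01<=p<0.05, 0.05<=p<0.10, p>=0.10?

Group means [40.20, 41.09, 34.60], grand mean 39.500
SSB = Σnᵢ(x̄ᵢ−x̄)² = 152.791; SSW = ΣΣ(x−x̄ᵢ)² = 499.709
MSB = 152.791/2 = 76.3955; MSW = 499.709/23 = 21.7265
F = MSB/MSW = 3.5162
df = (2, 23)
p-value (upper-tail) = 0.04651
→ bracket: 0.01<=p<0.05

p-value bracket: 0.01<=p<0.05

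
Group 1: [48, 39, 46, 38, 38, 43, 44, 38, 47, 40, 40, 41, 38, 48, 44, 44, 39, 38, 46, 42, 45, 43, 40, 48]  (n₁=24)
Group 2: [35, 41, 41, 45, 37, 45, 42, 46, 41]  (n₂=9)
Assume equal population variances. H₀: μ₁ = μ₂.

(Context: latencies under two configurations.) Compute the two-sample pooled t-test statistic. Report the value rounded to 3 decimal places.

x̄₁=42.375, s₁=3.585, n₁=24
x̄₂=41.444, s₂=3.678, n₂=9
s_p² = [23·3.585² + 8·3.678²]/31 = 13.0273
SE = √(s_p²·(1/24+1/9)) = 1.4108
t = (42.375−41.444)/1.4108 = 0.6596
df = 31

test statistic = 0.660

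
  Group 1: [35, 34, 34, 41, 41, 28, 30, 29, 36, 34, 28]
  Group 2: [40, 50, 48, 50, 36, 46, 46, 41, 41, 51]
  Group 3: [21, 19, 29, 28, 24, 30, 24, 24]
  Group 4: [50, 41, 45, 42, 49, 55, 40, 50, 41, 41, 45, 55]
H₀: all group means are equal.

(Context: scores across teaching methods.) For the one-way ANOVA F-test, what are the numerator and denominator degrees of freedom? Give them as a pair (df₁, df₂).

k = 4 groups, N = 41 total
df = (k−1, N−k) = (4−1, 41−4) = (3, 37)

degrees of freedom = [3, 37]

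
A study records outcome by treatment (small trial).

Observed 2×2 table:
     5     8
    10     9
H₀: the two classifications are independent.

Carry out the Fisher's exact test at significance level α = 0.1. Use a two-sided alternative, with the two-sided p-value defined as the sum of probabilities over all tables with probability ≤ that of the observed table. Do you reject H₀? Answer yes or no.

reject H₀: no

Margins: r₁=13, r₂=19, c₁=15, c₂=17, n=32
p_obs = C(13,5)·C(19,10)/C(32,15); sum pmf over tables with pmf ≤ p_obs
p-value (two-sided) = 0.49053
At α=0.1: p ≥ α → fail to reject H₀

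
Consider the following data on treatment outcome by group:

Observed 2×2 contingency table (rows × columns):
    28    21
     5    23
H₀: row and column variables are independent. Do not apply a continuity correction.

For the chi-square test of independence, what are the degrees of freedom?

df = (r−1)(c−1) = (2−1)·(2−1) = 1

degrees of freedom = 1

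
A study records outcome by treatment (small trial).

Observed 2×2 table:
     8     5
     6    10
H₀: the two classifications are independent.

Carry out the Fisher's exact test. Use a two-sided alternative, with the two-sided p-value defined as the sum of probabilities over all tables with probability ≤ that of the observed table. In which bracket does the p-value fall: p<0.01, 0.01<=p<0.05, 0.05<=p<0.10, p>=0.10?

Margins: r₁=13, r₂=16, c₁=14, c₂=15, n=29
p_obs = C(13,8)·C(16,6)/C(29,14); sum pmf over tables with pmf ≤ p_obs
p-value (two-sided) = 0.27230
→ bracket: p>=0.10

p-value bracket: p>=0.10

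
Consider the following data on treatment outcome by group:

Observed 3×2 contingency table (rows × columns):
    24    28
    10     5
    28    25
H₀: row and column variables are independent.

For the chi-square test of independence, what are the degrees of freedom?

df = (r−1)(c−1) = (3−1)·(2−1) = 2

degrees of freedom = 2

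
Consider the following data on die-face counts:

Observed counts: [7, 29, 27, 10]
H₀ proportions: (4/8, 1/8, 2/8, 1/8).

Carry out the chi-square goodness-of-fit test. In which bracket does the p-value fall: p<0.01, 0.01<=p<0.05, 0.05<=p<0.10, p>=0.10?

n = 73; E_i = n·p_i = [36.50, 9.12, 18.25, 9.12]
χ² = (7−36.50)²/36.50 + (29−9.12)²/9.12 + (27−18.25)²/18.25 + (10−9.12)²/9.12 = 71.4110
df = 3
p-value (upper-tail) = 0.00000
→ bracket: p<0.01

p-value bracket: p<0.01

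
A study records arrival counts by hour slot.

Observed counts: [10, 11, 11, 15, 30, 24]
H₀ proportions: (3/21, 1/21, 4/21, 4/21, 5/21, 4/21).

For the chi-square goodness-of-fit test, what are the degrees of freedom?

df = k − 1 = 6 − 1 = 5

degrees of freedom = 5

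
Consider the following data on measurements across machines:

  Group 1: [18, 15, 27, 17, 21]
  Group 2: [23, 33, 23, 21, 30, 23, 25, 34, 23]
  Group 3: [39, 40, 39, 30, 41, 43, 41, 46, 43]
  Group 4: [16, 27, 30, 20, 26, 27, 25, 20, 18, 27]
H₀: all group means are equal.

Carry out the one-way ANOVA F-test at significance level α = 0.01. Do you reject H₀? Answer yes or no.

Group means [19.60, 26.11, 40.22, 23.60], grand mean 28.212
SSB = Σnᵢ(x̄ᵢ−x̄)² = 1921.471; SSW = ΣΣ(x−x̄ᵢ)² = 634.044
MSB = 1921.471/3 = 640.4902; MSW = 634.044/29 = 21.8636
F = MSB/MSW = 29.2948
df = (3, 29)
p-value (upper-tail) = 0.00000
At α=0.01: p < α → reject H₀

reject H₀: yes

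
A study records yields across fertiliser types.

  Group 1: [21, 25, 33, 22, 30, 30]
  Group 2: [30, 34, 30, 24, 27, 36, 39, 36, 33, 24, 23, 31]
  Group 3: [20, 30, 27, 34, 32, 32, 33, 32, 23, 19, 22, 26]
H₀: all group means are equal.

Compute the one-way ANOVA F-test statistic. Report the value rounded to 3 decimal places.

Group means [26.83, 30.58, 27.50], grand mean 28.600
SSB = Σnᵢ(x̄ᵢ−x̄)² = 80.450; SSW = ΣΣ(x−x̄ᵢ)² = 744.750
MSB = 80.450/2 = 40.2250; MSW = 744.750/27 = 27.5833
F = MSB/MSW = 1.4583
df = (2, 27)

test statistic = 1.458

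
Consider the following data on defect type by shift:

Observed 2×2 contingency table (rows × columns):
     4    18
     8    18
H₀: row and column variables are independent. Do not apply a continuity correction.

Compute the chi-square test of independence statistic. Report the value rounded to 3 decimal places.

Row totals [22, 26], col totals [12, 36], n=48
χ² = (4−5.50)²/5.50 + (18−16.50)²/16.50 + (8−6.50)²/6.50 + (18−19.50)²/19.50 = 1.0070
df = 1

test statistic = 1.007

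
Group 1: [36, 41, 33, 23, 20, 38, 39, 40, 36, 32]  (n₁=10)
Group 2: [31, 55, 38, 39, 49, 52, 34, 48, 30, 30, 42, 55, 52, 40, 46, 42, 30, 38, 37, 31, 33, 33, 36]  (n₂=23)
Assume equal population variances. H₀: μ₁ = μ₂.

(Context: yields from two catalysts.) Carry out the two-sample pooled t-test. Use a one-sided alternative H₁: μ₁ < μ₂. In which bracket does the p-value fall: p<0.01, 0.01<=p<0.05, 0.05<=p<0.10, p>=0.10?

p-value bracket: 0.01<=p<0.05

x̄₁=33.800, s₁=7.115, n₁=10
x̄₂=40.043, s₂=8.413, n₂=23
s_p² = [9·7.115² + 22·8.413²]/31 = 64.9212
SE = √(s_p²·(1/10+1/23)) = 3.0520
t = (33.800−40.043)/3.0520 = -2.0457
df = 31
p-value (one-sided, H₁ less) = 0.02468
→ bracket: 0.01<=p<0.05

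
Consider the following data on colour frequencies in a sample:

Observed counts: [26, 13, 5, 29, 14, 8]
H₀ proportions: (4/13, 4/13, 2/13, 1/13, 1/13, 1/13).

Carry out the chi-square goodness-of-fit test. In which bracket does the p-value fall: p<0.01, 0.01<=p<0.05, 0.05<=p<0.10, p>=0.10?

n = 95; E_i = n·p_i = [29.23, 29.23, 14.62, 7.31, 7.31, 7.31]
χ² = (26−29.23)²/29.23 + (13−29.23)²/29.23 + (5−14.62)²/14.62 + (29−7.31)²/7.31 + (14−7.31)²/7.31 + (8−7.31)²/7.31 = 86.2816
df = 5
p-value (upper-tail) = 0.00000
→ bracket: p<0.01

p-value bracket: p<0.01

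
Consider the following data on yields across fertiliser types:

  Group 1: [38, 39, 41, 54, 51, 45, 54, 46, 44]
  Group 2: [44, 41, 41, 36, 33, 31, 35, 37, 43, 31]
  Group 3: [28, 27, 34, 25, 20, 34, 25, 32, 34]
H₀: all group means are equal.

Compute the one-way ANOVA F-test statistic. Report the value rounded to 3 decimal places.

test statistic = 23.003

Group means [45.78, 37.20, 28.78], grand mean 37.250
SSB = Σnᵢ(x̄ᵢ−x̄)² = 1300.539; SSW = ΣΣ(x−x̄ᵢ)² = 706.711
MSB = 1300.539/2 = 650.2694; MSW = 706.711/25 = 28.2684
F = MSB/MSW = 23.0034
df = (2, 25)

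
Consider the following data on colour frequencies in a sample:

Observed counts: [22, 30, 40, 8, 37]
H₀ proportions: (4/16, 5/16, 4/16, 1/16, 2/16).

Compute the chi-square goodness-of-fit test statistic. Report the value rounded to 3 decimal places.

test statistic = 32.285

n = 137; E_i = n·p_i = [34.25, 42.81, 34.25, 8.56, 17.12]
χ² = (22−34.25)²/34.25 + (30−42.81)²/42.81 + (40−34.25)²/34.25 + (8−8.56)²/8.56 + (37−17.12)²/17.12 = 32.2847
df = 4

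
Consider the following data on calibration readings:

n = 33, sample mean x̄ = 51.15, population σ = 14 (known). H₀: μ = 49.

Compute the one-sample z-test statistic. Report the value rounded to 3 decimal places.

SE = σ/√n = 14/√33 = 2.4371
z = (x̄−μ₀)/SE = (51.15−49)/2.4371 = 0.8822

test statistic = 0.882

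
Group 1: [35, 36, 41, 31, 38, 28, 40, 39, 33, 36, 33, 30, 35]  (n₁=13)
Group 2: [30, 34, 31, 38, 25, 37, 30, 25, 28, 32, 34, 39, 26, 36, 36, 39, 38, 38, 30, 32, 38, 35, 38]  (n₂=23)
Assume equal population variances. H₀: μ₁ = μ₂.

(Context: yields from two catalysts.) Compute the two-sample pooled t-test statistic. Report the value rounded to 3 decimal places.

x̄₁=35.000, s₁=3.937, n₁=13
x̄₂=33.435, s₂=4.611, n₂=23
s_p² = [12·3.937² + 22·4.611²]/34 = 19.2251
SE = √(s_p²·(1/13+1/23)) = 1.5214
t = (35.000−33.435)/1.5214 = 1.0288
df = 34

test statistic = 1.029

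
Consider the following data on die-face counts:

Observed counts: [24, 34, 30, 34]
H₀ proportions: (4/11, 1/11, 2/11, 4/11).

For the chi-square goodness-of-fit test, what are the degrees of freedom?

df = k − 1 = 4 − 1 = 3

degrees of freedom = 3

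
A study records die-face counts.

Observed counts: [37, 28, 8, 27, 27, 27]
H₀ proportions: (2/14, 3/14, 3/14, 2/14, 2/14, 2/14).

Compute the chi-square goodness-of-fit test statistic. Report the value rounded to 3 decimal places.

test statistic = 33.333

n = 154; E_i = n·p_i = [22.00, 33.00, 33.00, 22.00, 22.00, 22.00]
χ² = (37−22.00)²/22.00 + (28−33.00)²/33.00 + (8−33.00)²/33.00 + (27−22.00)²/22.00 + (27−22.00)²/22.00 + (27−22.00)²/22.00 = 33.3333
df = 5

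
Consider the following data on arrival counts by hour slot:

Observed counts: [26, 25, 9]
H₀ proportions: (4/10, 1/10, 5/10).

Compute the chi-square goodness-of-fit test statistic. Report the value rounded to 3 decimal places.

n = 60; E_i = n·p_i = [24.00, 6.00, 30.00]
χ² = (26−24.00)²/24.00 + (25−6.00)²/6.00 + (9−30.00)²/30.00 = 75.0333
df = 2

test statistic = 75.033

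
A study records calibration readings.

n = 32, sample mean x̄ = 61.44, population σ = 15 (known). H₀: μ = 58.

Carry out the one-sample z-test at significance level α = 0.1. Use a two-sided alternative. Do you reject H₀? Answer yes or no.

SE = σ/√n = 15/√32 = 2.6517
z = (x̄−μ₀)/SE = (61.44−58)/2.6517 = 1.2973
p-value (two-sided) = 0.19453
At α=0.1: p ≥ α → fail to reject H₀

reject H₀: no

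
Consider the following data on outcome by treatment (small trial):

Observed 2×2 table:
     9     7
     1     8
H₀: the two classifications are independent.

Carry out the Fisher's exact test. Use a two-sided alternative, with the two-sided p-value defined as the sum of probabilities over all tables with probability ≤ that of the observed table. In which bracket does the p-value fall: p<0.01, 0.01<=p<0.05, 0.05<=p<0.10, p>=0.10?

Margins: r₁=16, r₂=9, c₁=10, c₂=15, n=25
p_obs = C(16,9)·C(9,1)/C(25,10); sum pmf over tables with pmf ≤ p_obs
p-value (two-sided) = 0.04045
→ bracket: 0.01<=p<0.05

p-value bracket: 0.01<=p<0.05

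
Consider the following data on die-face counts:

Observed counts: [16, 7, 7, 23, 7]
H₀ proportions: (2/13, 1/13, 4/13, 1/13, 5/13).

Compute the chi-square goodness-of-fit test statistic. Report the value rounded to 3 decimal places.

n = 60; E_i = n·p_i = [9.23, 4.62, 18.46, 4.62, 23.08]
χ² = (16−9.23)²/9.23 + (7−4.62)²/4.62 + (7−18.46)²/18.46 + (23−4.62)²/4.62 + (7−23.08)²/23.08 = 97.7442
df = 4

test statistic = 97.744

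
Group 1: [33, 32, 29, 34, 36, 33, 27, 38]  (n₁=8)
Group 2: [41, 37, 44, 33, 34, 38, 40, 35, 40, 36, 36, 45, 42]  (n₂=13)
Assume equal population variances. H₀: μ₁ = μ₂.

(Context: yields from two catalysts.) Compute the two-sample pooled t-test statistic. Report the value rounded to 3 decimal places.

x̄₁=32.750, s₁=3.536, n₁=8
x̄₂=38.538, s₂=3.799, n₂=13
s_p² = [7·3.536² + 12·3.799²]/19 = 13.7227
SE = √(s_p²·(1/8+1/13)) = 1.6646
t = (32.750−38.538)/1.6646 = -3.4774
df = 19

test statistic = -3.477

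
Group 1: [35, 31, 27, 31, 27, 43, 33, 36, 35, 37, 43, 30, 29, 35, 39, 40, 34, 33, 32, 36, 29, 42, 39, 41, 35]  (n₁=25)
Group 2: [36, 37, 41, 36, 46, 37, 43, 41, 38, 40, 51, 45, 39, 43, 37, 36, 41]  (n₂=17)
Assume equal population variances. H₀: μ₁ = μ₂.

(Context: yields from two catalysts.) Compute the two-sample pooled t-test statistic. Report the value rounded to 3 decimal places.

x̄₁=34.880, s₁=4.790, n₁=25
x̄₂=40.412, s₂=4.184, n₂=17
s_p² = [24·4.790² + 16·4.184²]/40 = 20.7689
SE = √(s_p²·(1/25+1/17)) = 1.4326
t = (34.880−40.412)/1.4326 = -3.8612
df = 40

test statistic = -3.861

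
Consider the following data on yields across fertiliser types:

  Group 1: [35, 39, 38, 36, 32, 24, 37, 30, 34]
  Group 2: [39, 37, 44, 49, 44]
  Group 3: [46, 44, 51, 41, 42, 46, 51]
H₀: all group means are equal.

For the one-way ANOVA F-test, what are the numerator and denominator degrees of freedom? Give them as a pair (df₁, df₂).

k = 3 groups, N = 21 total
df = (k−1, N−k) = (3−1, 21−3) = (2, 18)

degrees of freedom = [2, 18]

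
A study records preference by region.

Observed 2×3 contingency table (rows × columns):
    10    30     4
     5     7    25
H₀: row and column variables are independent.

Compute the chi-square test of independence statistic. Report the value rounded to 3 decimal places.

Row totals [44, 37], col totals [15, 37, 29], n=81
χ² = (10−8.15)²/8.15 + (30−20.10)²/20.10 + (4−15.75)²/15.75 + (5−6.85)²/6.85 + (7−16.90)²/16.90 + (25−13.25)²/13.25 = 30.7959
df = 2

test statistic = 30.796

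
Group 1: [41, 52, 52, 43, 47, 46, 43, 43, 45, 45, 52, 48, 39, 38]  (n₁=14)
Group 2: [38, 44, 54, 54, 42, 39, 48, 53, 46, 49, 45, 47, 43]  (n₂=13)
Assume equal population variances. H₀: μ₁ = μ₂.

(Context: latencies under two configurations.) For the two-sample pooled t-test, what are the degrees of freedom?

degrees of freedom = 25

df = n₁ + n₂ − 2 = 14 + 13 − 2 = 25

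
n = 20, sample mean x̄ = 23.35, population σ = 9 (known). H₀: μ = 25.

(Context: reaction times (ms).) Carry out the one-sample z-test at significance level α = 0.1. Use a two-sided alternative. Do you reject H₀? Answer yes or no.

SE = σ/√n = 9/√20 = 2.0125
z = (x̄−μ₀)/SE = (23.35−25)/2.0125 = -0.8199
p-value (two-sided) = 0.41228
At α=0.1: p ≥ α → fail to reject H₀

reject H₀: no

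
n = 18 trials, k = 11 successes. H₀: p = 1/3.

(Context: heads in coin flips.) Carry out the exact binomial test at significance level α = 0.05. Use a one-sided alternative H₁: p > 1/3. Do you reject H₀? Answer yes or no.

Exact binomial: n=18, k=11, p₀=1/3=0.3333
P(X≥11) from Σ C(n,i)·p₀^i·(1−p₀)^(n−i)
p-value (one-sided, H₁ greater) = 0.01443
At α=0.05: p < α → reject H₀

reject H₀: yes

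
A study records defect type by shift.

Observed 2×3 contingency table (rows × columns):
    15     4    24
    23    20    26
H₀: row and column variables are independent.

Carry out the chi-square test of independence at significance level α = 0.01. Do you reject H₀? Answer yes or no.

Row totals [43, 69], col totals [38, 24, 50], n=112
χ² = (15−14.59)²/14.59 + (4−9.21)²/9.21 + (24−19.20)²/19.20 + (23−23.41)²/23.41 + (20−14.79)²/14.79 + (26−30.80)²/30.80 = 6.7594
df = 2
p-value (upper-tail) = 0.03406
At α=0.01: p ≥ α → fail to reject H₀

reject H₀: no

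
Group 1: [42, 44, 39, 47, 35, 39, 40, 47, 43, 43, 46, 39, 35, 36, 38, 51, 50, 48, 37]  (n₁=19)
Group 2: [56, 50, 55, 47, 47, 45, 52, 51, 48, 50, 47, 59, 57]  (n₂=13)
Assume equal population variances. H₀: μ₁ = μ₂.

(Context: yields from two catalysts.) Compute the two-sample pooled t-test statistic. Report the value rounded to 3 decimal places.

x̄₁=42.053, s₁=5.049, n₁=19
x̄₂=51.077, s₂=4.443, n₂=13
s_p² = [18·5.049² + 12·4.443²]/30 = 23.1957
SE = √(s_p²·(1/19+1/13)) = 1.7335
t = (42.053−51.077)/1.7335 = -5.2057
df = 30

test statistic = -5.206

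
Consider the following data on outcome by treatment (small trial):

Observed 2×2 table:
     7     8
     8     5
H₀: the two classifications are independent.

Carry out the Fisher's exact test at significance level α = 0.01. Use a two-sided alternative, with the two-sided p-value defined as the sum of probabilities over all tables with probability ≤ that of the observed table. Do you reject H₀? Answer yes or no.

Margins: r₁=15, r₂=13, c₁=15, c₂=13, n=28
p_obs = C(15,7)·C(13,8)/C(28,15); sum pmf over tables with pmf ≤ p_obs
p-value (two-sided) = 0.47570
At α=0.01: p ≥ α → fail to reject H₀

reject H₀: no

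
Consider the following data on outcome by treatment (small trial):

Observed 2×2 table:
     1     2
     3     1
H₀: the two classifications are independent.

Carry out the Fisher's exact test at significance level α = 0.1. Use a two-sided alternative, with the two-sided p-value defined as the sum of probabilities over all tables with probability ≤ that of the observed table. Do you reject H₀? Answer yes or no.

reject H₀: no

Margins: r₁=3, r₂=4, c₁=4, c₂=3, n=7
p_obs = C(3,1)·C(4,3)/C(7,4); sum pmf over tables with pmf ≤ p_obs
p-value (two-sided) = 0.48571
At α=0.1: p ≥ α → fail to reject H₀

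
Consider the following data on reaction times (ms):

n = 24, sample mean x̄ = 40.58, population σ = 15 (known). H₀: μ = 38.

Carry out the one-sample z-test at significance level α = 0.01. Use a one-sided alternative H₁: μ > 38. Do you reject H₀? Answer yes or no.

reject H₀: no

SE = σ/√n = 15/√24 = 3.0619
z = (x̄−μ₀)/SE = (40.58−38)/3.0619 = 0.8426
p-value (one-sided, H₁ greater) = 0.19972
At α=0.01: p ≥ α → fail to reject H₀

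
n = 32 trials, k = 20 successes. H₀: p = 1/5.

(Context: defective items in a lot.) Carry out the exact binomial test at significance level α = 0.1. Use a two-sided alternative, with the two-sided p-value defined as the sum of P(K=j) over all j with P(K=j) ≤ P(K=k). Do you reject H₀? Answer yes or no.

Exact binomial: n=32, k=20, p₀=1/5=0.2000
P(X=j) = C(n,j)·p₀^j·(1−p₀)^(n−j); p = Σ P(X=j) over j with P(X=j) ≤ P(X=20)
p-value (two-sided) = 0.00000
At α=0.1: p < α → reject H₀

reject H₀: yes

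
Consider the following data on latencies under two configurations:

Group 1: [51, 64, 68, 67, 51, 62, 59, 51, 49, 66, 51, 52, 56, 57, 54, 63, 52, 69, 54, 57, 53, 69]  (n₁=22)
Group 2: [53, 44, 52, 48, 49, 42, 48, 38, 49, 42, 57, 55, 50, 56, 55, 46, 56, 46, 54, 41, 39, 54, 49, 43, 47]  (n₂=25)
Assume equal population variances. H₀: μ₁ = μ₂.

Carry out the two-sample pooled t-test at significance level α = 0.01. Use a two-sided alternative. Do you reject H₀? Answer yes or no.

reject H₀: yes

x̄₁=57.955, s₁=6.821, n₁=22
x̄₂=48.520, s₂=5.672, n₂=25
s_p² = [21·6.821² + 24·5.672²]/45 = 38.8710
SE = √(s_p²·(1/22+1/25)) = 1.8226
t = (57.955−48.520)/1.8226 = 5.1766
df = 45
p-value (two-sided) = 0.00001
At α=0.01: p < α → reject H₀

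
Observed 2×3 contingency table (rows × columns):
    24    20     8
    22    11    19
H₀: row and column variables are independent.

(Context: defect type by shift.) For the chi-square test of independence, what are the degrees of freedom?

df = (r−1)(c−1) = (2−1)·(3−1) = 2

degrees of freedom = 2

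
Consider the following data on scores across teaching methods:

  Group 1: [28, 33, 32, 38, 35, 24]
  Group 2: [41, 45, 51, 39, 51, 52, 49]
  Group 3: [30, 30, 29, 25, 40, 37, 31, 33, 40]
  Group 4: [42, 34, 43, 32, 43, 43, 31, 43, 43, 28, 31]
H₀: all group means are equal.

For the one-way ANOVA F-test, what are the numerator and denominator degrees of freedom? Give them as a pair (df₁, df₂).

degrees of freedom = [3, 29]

k = 4 groups, N = 33 total
df = (k−1, N−k) = (4−1, 33−4) = (3, 29)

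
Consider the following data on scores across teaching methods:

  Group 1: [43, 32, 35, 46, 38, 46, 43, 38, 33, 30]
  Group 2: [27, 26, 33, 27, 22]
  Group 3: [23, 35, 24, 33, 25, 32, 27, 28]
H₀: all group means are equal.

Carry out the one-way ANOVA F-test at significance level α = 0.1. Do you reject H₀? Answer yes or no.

Group means [38.40, 27.00, 28.38], grand mean 32.435
SSB = Σnᵢ(x̄ᵢ−x̄)² = 635.377; SSW = ΣΣ(x−x̄ᵢ)² = 512.275
MSB = 635.377/2 = 317.6886; MSW = 512.275/20 = 25.6137
F = MSB/MSW = 12.4030
df = (2, 20)
p-value (upper-tail) = 0.00031
At α=0.1: p < α → reject H₀

reject H₀: yes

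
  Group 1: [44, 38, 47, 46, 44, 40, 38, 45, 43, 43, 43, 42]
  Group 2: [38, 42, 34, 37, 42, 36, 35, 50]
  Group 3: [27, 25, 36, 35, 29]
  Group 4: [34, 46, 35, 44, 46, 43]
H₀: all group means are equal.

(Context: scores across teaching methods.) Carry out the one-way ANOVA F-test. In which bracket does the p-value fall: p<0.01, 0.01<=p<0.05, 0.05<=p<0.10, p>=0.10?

Group means [42.75, 39.25, 30.40, 41.33], grand mean 39.581
SSB = Σnᵢ(x̄ᵢ−x̄)² = 561.265; SSW = ΣΣ(x−x̄ᵢ)² = 526.283
MSB = 561.265/3 = 187.0884; MSW = 526.283/27 = 19.4920
F = MSB/MSW = 9.5982
df = (3, 27)
p-value (upper-tail) = 0.00018
→ bracket: p<0.01

p-value bracket: p<0.01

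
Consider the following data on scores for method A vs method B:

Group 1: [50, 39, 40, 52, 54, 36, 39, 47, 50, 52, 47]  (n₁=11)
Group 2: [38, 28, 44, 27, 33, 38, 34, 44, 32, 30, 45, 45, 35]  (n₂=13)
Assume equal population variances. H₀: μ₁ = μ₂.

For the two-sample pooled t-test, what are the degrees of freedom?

df = n₁ + n₂ − 2 = 11 + 13 − 2 = 22

degrees of freedom = 22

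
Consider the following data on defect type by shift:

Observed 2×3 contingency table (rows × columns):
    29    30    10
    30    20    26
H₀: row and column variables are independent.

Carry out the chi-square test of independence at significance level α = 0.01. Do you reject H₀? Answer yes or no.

reject H₀: no

Row totals [69, 76], col totals [59, 50, 36], n=145
χ² = (29−28.08)²/28.08 + (30−23.79)²/23.79 + (10−17.13)²/17.13 + (30−30.92)²/30.92 + (20−26.21)²/26.21 + (26−18.87)²/18.87 = 8.8107
df = 2
p-value (upper-tail) = 0.01221
At α=0.01: p ≥ α → fail to reject H₀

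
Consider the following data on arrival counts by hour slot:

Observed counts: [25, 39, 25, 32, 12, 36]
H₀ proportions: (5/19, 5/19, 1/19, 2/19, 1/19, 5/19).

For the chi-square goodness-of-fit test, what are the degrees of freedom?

degrees of freedom = 5

df = k − 1 = 6 − 1 = 5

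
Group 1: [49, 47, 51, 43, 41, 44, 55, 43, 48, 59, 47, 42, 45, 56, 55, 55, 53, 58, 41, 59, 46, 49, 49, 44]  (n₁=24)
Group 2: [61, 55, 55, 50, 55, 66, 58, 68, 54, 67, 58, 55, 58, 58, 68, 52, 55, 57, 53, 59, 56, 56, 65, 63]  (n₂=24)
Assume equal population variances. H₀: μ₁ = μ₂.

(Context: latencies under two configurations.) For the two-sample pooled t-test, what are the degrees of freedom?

df = n₁ + n₂ − 2 = 24 + 24 − 2 = 46

degrees of freedom = 46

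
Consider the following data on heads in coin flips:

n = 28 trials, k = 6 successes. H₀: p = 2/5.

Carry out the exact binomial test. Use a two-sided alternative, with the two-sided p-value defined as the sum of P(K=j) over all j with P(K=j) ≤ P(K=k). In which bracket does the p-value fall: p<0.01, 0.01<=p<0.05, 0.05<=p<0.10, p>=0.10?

p-value bracket: 0.05<=p<0.10

Exact binomial: n=28, k=6, p₀=2/5=0.4000
P(X=j) = C(n,j)·p₀^j·(1−p₀)^(n−j); p = Σ P(X=j) over j with P(X=j) ≤ P(X=6)
p-value (two-sided) = 0.05296
→ bracket: 0.05<=p<0.10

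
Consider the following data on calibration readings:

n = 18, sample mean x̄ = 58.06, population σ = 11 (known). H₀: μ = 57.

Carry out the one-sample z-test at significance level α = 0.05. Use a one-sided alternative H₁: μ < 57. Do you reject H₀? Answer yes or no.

SE = σ/√n = 11/√18 = 2.5927
z = (x̄−μ₀)/SE = (58.06−57)/2.5927 = 0.4088
p-value (one-sided, H₁ less) = 0.65867
At α=0.05: p ≥ α → fail to reject H₀

reject H₀: no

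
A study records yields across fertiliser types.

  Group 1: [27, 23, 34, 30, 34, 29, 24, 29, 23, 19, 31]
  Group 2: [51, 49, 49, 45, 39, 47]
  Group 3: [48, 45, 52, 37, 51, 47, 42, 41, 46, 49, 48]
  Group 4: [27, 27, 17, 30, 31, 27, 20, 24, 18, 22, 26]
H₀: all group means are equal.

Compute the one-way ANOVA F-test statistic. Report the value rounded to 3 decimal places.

Group means [27.55, 46.67, 46.00, 24.45], grand mean 34.821
SSB = Σnᵢ(x̄ᵢ−x̄)² = 3980.956; SSW = ΣΣ(x−x̄ᵢ)² = 744.788
MSB = 3980.956/3 = 1326.9852; MSW = 744.788/35 = 21.2797
F = MSB/MSW = 62.3593
df = (3, 35)

test statistic = 62.359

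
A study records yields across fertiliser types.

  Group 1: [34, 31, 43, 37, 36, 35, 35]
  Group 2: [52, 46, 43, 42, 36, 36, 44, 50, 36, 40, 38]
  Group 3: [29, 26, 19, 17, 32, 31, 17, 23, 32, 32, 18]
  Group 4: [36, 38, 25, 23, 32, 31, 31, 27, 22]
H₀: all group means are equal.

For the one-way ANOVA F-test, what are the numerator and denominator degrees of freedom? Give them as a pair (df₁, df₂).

k = 4 groups, N = 38 total
df = (k−1, N−k) = (4−1, 38−4) = (3, 34)

degrees of freedom = [3, 34]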